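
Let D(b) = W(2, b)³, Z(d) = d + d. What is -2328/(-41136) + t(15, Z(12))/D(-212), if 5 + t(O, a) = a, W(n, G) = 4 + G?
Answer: 436430949/7712067584 ≈ 0.056591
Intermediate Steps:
Z(d) = 2*d
t(O, a) = -5 + a
D(b) = (4 + b)³
-2328/(-41136) + t(15, Z(12))/D(-212) = -2328/(-41136) + (-5 + 2*12)/((4 - 212)³) = -2328*(-1/41136) + (-5 + 24)/((-208)³) = 97/1714 + 19/(-8998912) = 97/1714 + 19*(-1/8998912) = 97/1714 - 19/8998912 = 436430949/7712067584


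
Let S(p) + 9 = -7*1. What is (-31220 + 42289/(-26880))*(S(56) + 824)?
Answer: -84762824789/3360 ≈ -2.5227e+7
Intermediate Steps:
S(p) = -16 (S(p) = -9 - 7*1 = -9 - 7 = -16)
(-31220 + 42289/(-26880))*(S(56) + 824) = (-31220 + 42289/(-26880))*(-16 + 824) = (-31220 + 42289*(-1/26880))*808 = (-31220 - 42289/26880)*808 = -839235889/26880*808 = -84762824789/3360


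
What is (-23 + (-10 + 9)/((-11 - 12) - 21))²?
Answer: 1022121/1936 ≈ 527.96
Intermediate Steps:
(-23 + (-10 + 9)/((-11 - 12) - 21))² = (-23 - 1/(-23 - 21))² = (-23 - 1/(-44))² = (-23 - 1*(-1/44))² = (-23 + 1/44)² = (-1011/44)² = 1022121/1936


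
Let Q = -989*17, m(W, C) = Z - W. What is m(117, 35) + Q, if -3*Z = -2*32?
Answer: -50726/3 ≈ -16909.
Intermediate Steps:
Z = 64/3 (Z = -(-2)*32/3 = -⅓*(-64) = 64/3 ≈ 21.333)
m(W, C) = 64/3 - W
Q = -16813
m(117, 35) + Q = (64/3 - 1*117) - 16813 = (64/3 - 117) - 16813 = -287/3 - 16813 = -50726/3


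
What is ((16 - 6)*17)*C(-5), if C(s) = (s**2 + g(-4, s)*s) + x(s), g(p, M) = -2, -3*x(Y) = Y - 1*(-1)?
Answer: 18530/3 ≈ 6176.7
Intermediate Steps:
x(Y) = -1/3 - Y/3 (x(Y) = -(Y - 1*(-1))/3 = -(Y + 1)/3 = -(1 + Y)/3 = -1/3 - Y/3)
C(s) = -1/3 + s**2 - 7*s/3 (C(s) = (s**2 - 2*s) + (-1/3 - s/3) = -1/3 + s**2 - 7*s/3)
((16 - 6)*17)*C(-5) = ((16 - 6)*17)*(-1/3 + (-5)**2 - 7/3*(-5)) = (10*17)*(-1/3 + 25 + 35/3) = 170*(109/3) = 18530/3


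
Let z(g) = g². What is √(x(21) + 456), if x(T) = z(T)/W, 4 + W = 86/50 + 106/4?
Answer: 11*√117294/173 ≈ 21.776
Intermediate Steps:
W = 1211/50 (W = -4 + (86/50 + 106/4) = -4 + (86*(1/50) + 106*(¼)) = -4 + (43/25 + 53/2) = -4 + 1411/50 = 1211/50 ≈ 24.220)
x(T) = 50*T²/1211 (x(T) = T²/(1211/50) = T²*(50/1211) = 50*T²/1211)
√(x(21) + 456) = √((50/1211)*21² + 456) = √((50/1211)*441 + 456) = √(3150/173 + 456) = √(82038/173) = 11*√117294/173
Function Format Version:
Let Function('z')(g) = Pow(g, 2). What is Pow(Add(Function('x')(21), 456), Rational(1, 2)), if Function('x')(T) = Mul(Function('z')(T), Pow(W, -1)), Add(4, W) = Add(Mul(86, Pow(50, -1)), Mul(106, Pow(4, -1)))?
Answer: Mul(Rational(11, 173), Pow(117294, Rational(1, 2))) ≈ 21.776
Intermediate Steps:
W = Rational(1211, 50) (W = Add(-4, Add(Mul(86, Pow(50, -1)), Mul(106, Pow(4, -1)))) = Add(-4, Add(Mul(86, Rational(1, 50)), Mul(106, Rational(1, 4)))) = Add(-4, Add(Rational(43, 25), Rational(53, 2))) = Add(-4, Rational(1411, 50)) = Rational(1211, 50) ≈ 24.220)
Function('x')(T) = Mul(Rational(50, 1211), Pow(T, 2)) (Function('x')(T) = Mul(Pow(T, 2), Pow(Rational(1211, 50), -1)) = Mul(Pow(T, 2), Rational(50, 1211)) = Mul(Rational(50, 1211), Pow(T, 2)))
Pow(Add(Function('x')(21), 456), Rational(1, 2)) = Pow(Add(Mul(Rational(50, 1211), Pow(21, 2)), 456), Rational(1, 2)) = Pow(Add(Mul(Rational(50, 1211), 441), 456), Rational(1, 2)) = Pow(Add(Rational(3150, 173), 456), Rational(1, 2)) = Pow(Rational(82038, 173), Rational(1, 2)) = Mul(Rational(11, 173), Pow(117294, Rational(1, 2)))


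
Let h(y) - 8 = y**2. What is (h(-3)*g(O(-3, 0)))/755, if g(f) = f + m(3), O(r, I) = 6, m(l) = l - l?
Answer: 102/755 ≈ 0.13510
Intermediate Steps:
m(l) = 0
g(f) = f (g(f) = f + 0 = f)
h(y) = 8 + y**2
(h(-3)*g(O(-3, 0)))/755 = ((8 + (-3)**2)*6)/755 = ((8 + 9)*6)*(1/755) = (17*6)*(1/755) = 102*(1/755) = 102/755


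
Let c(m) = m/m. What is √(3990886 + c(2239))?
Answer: √3990887 ≈ 1997.7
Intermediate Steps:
c(m) = 1
√(3990886 + c(2239)) = √(3990886 + 1) = √3990887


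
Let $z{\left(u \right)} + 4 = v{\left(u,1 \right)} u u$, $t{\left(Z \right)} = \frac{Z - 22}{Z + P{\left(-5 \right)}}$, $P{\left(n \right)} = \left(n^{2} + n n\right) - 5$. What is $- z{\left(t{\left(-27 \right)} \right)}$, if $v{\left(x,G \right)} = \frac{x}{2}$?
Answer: $\frac{164305}{11664} \approx 14.087$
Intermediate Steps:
$P{\left(n \right)} = -5 + 2 n^{2}$ ($P{\left(n \right)} = \left(n^{2} + n^{2}\right) - 5 = 2 n^{2} - 5 = -5 + 2 n^{2}$)
$v{\left(x,G \right)} = \frac{x}{2}$ ($v{\left(x,G \right)} = x \frac{1}{2} = \frac{x}{2}$)
$t{\left(Z \right)} = \frac{-22 + Z}{45 + Z}$ ($t{\left(Z \right)} = \frac{Z - 22}{Z - \left(5 - 2 \left(-5\right)^{2}\right)} = \frac{-22 + Z}{Z + \left(-5 + 2 \cdot 25\right)} = \frac{-22 + Z}{Z + \left(-5 + 50\right)} = \frac{-22 + Z}{Z + 45} = \frac{-22 + Z}{45 + Z}$)
$z{\left(u \right)} = -4 + \frac{u^{3}}{2}$ ($z{\left(u \right)} = -4 + \frac{u}{2} u u = -4 + \frac{u^{2}}{2} u = -4 + \frac{u^{3}}{2}$)
$- z{\left(t{\left(-27 \right)} \right)} = - (-4 + \frac{\left(\frac{-22 - 27}{45 - 27}\right)^{3}}{2}) = - (-4 + \frac{\left(\frac{1}{18} \left(-49\right)\right)^{3}}{2}) = - (-4 + \frac{\left(- \frac{49}{18}\right)^{3}}{2}) = - (-4 + \frac{1}{2} \left(- \frac{117649}{5832}\right)) = - (-4 - \frac{117649}{11664}) = \left(-1\right) \left(- \frac{164305}{11664}\right) = \frac{164305}{11664}$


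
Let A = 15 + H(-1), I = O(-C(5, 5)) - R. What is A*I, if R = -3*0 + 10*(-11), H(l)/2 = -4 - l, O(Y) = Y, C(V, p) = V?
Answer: 945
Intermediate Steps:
H(l) = -8 - 2*l (H(l) = 2*(-4 - l) = -8 - 2*l)
R = -110 (R = 0 - 110 = -110)
I = 105 (I = -1*5 - 1*(-110) = -5 + 110 = 105)
A = 9 (A = 15 + (-8 - 2*(-1)) = 15 + (-8 + 2) = 15 - 6 = 9)
A*I = 9*105 = 945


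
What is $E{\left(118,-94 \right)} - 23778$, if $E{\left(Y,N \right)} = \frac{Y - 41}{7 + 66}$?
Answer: $- \frac{1735717}{73} \approx -23777.0$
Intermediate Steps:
$E{\left(Y,N \right)} = - \frac{41}{73} + \frac{Y}{73}$ ($E{\left(Y,N \right)} = \frac{-41 + Y}{73} = \left(-41 + Y\right) \frac{1}{73} = - \frac{41}{73} + \frac{Y}{73}$)
$E{\left(118,-94 \right)} - 23778 = \left(- \frac{41}{73} + \frac{1}{73} \cdot 118\right) - 23778 = \left(- \frac{41}{73} + \frac{118}{73}\right) - 23778 = \frac{77}{73} - 23778 = - \frac{1735717}{73}$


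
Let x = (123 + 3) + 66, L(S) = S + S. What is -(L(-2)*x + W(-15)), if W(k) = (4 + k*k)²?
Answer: -51673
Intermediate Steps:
W(k) = (4 + k²)²
L(S) = 2*S
x = 192 (x = 126 + 66 = 192)
-(L(-2)*x + W(-15)) = -((2*(-2))*192 + (4 + (-15)²)²) = -(-4*192 + (4 + 225)²) = -(-768 + 229²) = -(-768 + 52441) = -1*51673 = -51673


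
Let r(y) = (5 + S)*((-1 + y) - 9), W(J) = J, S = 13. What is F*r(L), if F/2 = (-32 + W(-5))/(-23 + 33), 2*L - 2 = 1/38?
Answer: 227439/190 ≈ 1197.0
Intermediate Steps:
L = 77/76 (L = 1 + (½)/38 = 1 + (½)*(1/38) = 1 + 1/76 = 77/76 ≈ 1.0132)
F = -37/5 (F = 2*((-32 - 5)/(-23 + 33)) = 2*(-37/10) = -37/5 ≈ -7.4000)
r(y) = -180 + 18*y (r(y) = (5 + 13)*((-1 + y) - 9) = 18*(-10 + y) = -180 + 18*y)
F*r(L) = -37*(-180 + 18*(77/76))/5 = -37*(-180 + 693/38)/5 = -37/5*(-6147/38) = 227439/190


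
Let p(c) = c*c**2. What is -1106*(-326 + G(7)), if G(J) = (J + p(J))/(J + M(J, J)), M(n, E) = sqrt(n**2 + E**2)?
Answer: 415856 - 55300*sqrt(2) ≈ 3.3765e+5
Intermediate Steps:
M(n, E) = sqrt(E**2 + n**2)
p(c) = c**3
G(J) = (J + J**3)/(J + sqrt(2)*sqrt(J**2)) (G(J) = (J + J**3)/(J + sqrt(J**2 + J**2)) = (J + J**3)/(J + sqrt(2*J**2)) = (J + J**3)/(J + sqrt(2)*sqrt(J**2)))
-1106*(-326 + G(7)) = -1106*(-326 + (7 + 7**3)/(7 + sqrt(2)*sqrt(7**2))) = -1106*(-326 + (7 + 343)/(7 + sqrt(2)*sqrt(49))) = -1106*(-326 + 350/(7 + sqrt(2)*7)) = -1106*(-326 + 350/(7 + 7*sqrt(2))) = 360556 - 387100/(7 + 7*sqrt(2))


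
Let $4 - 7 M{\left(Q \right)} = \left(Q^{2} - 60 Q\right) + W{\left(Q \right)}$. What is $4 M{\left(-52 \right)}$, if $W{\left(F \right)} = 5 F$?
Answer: $- \frac{22240}{7} \approx -3177.1$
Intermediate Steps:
$M{\left(Q \right)} = \frac{4}{7} - \frac{Q^{2}}{7} + \frac{55 Q}{7}$ ($M{\left(Q \right)} = \frac{4}{7} - \frac{\left(Q^{2} - 60 Q\right) + 5 Q}{7} = \frac{4}{7} - \frac{Q^{2} - 55 Q}{7} = \frac{4}{7} - \left(- \frac{55 Q}{7} + \frac{Q^{2}}{7}\right) = \frac{4}{7} - \frac{Q^{2}}{7} + \frac{55 Q}{7}$)
$4 M{\left(-52 \right)} = 4 \left(\frac{4}{7} - \frac{\left(-52\right)^{2}}{7} + \frac{55}{7} \left(-52\right)\right) = 4 \left(\frac{4}{7} - \frac{2704}{7} - \frac{2860}{7}\right) = 4 \left(- \frac{5560}{7}\right) = - \frac{22240}{7}$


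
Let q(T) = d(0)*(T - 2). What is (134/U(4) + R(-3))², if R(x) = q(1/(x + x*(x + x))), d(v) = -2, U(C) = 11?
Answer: 7011904/27225 ≈ 257.55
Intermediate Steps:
q(T) = 4 - 2*T (q(T) = -2*(T - 2) = -2*(-2 + T) = 4 - 2*T)
R(x) = 4 - 2/(x + 2*x²) (R(x) = 4 - 2/(x + x*(x + x)) = 4 - 2/(x + x*(2*x)) = 4 - 2/(x + 2*x²))
(134/U(4) + R(-3))² = (134/11 + 2*(-1 + 2*(-3)*(1 + 2*(-3)))/(-3*(1 + 2*(-3))))² = (134*(1/11) + 2*(-⅓)*(-1 + 2*(-3)*(1 - 6))/(1 - 6))² = (134/11 + 2*(-⅓)*(-1 + 2*(-3)*(-5))/(-5))² = (134/11 + 2*(-⅓)*(-⅕)*(-1 + 30))² = (134/11 + 2*(-⅓)*(-⅕)*29)² = (134/11 + 58/15)² = (2648/165)² = 7011904/27225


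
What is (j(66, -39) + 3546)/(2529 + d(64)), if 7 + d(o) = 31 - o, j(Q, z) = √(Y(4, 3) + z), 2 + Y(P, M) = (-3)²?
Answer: 3546/2489 + 4*I*√2/2489 ≈ 1.4247 + 0.0022727*I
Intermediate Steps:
Y(P, M) = 7 (Y(P, M) = -2 + (-3)² = -2 + 9 = 7)
j(Q, z) = √(7 + z)
d(o) = 24 - o (d(o) = -7 + (31 - o) = 24 - o)
(j(66, -39) + 3546)/(2529 + d(64)) = (√(7 - 39) + 3546)/(2529 + (24 - 1*64)) = (√(-32) + 3546)/(2529 + (24 - 64)) = (4*I*√2 + 3546)/(2529 - 40) = (3546 + 4*I*√2)/2489 = (3546 + 4*I*√2)*(1/2489) = 3546/2489 + 4*I*√2/2489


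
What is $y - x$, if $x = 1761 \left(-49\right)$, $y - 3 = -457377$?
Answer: $-371085$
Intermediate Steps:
$y = -457374$ ($y = 3 - 457377 = -457374$)
$x = -86289$
$y - x = -457374 - -86289 = -457374 + 86289 = -371085$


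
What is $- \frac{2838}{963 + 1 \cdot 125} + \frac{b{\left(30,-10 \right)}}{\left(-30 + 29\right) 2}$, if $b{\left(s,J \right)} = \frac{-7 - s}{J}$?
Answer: $- \frac{12127}{2720} \approx -4.4585$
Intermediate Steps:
$b{\left(s,J \right)} = \frac{-7 - s}{J}$
$- \frac{2838}{963 + 1 \cdot 125} + \frac{b{\left(30,-10 \right)}}{\left(-30 + 29\right) 2} = - \frac{2838}{963 + 1 \cdot 125} + \frac{\frac{1}{-10} \left(-7 - 30\right)}{\left(-30 + 29\right) 2} = - \frac{2838}{963 + 125} + \frac{\left(- \frac{1}{10}\right) \left(-7 - 30\right)}{\left(-1\right) 2} = - \frac{2838}{1088} + \frac{\left(- \frac{1}{10}\right) \left(-37\right)}{-2} = \left(-2838\right) \frac{1}{1088} + \frac{37}{10} \left(- \frac{1}{2}\right) = - \frac{1419}{544} - \frac{37}{20} = - \frac{12127}{2720}$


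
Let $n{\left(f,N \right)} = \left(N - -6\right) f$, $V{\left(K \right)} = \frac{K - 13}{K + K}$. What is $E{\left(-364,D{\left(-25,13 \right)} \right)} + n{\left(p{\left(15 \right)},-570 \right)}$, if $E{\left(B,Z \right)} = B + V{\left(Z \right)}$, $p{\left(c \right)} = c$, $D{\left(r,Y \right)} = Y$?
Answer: $-8824$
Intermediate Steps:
$V{\left(K \right)} = \frac{-13 + K}{2 K}$
$E{\left(B,Z \right)} = B + \frac{-13 + Z}{2 Z}$
$n{\left(f,N \right)} = f \left(6 + N\right)$ ($n{\left(f,N \right)} = \left(N + 6\right) f = \left(6 + N\right) f = f \left(6 + N\right)$)
$E{\left(-364,D{\left(-25,13 \right)} \right)} + n{\left(p{\left(15 \right)},-570 \right)} = \left(\frac{1}{2} - 364 - \frac{13}{2 \cdot 13}\right) + 15 \left(6 - 570\right) = \left(\frac{1}{2} - 364 - \frac{1}{2}\right) + 15 \left(-564\right) = \left(\frac{1}{2} - 364 - \frac{1}{2}\right) - 8460 = -364 - 8460 = -8824$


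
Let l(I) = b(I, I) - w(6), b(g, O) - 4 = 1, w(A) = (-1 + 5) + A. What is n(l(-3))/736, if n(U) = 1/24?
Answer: 1/17664 ≈ 5.6612e-5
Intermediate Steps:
w(A) = 4 + A
b(g, O) = 5 (b(g, O) = 4 + 1 = 5)
l(I) = -5 (l(I) = 5 - (4 + 6) = 5 - 1*10 = 5 - 10 = -5)
n(U) = 1/24
n(l(-3))/736 = (1/24)/736 = (1/24)*(1/736) = 1/17664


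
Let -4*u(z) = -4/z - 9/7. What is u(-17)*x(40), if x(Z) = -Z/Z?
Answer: -125/476 ≈ -0.26261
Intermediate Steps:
x(Z) = -1 (x(Z) = -1*1 = -1)
u(z) = 9/28 + 1/z (u(z) = -(-4/z - 9/7)/4 = -(-9/7 - 4/z)/4 = 9/28 + 1/z)
u(-17)*x(40) = (9/28 + 1/(-17))*(-1) = (9/28 - 1/17)*(-1) = (125/476)*(-1) = -125/476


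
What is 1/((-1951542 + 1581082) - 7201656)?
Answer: -1/7572116 ≈ -1.3206e-7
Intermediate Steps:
1/((-1951542 + 1581082) - 7201656) = 1/(-370460 - 7201656) = 1/(-7572116) = -1/7572116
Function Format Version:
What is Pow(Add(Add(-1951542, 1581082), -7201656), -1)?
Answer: Rational(-1, 7572116) ≈ -1.3206e-7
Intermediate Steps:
Pow(Add(Add(-1951542, 1581082), -7201656), -1) = Pow(Add(-370460, -7201656), -1) = Pow(-7572116, -1) = Rational(-1, 7572116)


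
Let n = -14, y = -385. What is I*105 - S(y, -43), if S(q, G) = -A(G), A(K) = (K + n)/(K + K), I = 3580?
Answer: 32327457/86 ≈ 3.7590e+5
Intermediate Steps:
A(K) = (-14 + K)/(2*K) (A(K) = (K - 14)/(K + K) = (-14 + K)/((2*K)) = (-14 + K)*(1/(2*K)) = (-14 + K)/(2*K))
S(q, G) = -(-14 + G)/(2*G)
I*105 - S(y, -43) = 3580*105 - (14 - 1*(-43))/(2*(-43)) = 375900 - (-1)*(14 + 43)/(2*43) = 375900 - (-1)*57/(2*43) = 375900 - 1*(-57/86) = 375900 + 57/86 = 32327457/86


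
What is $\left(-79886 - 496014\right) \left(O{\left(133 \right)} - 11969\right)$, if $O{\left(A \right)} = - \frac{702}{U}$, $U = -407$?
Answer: $\frac{2805025187900}{407} \approx 6.892 \cdot 10^{9}$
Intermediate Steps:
$O{\left(A \right)} = \frac{702}{407}$ ($O{\left(A \right)} = - \frac{702}{-407} = \left(-702\right) \left(- \frac{1}{407}\right) = \frac{702}{407}$)
$\left(-79886 - 496014\right) \left(O{\left(133 \right)} - 11969\right) = \left(-79886 - 496014\right) \left(\frac{702}{407} - 11969\right) = \left(-575900\right) \left(- \frac{4870681}{407}\right) = \frac{2805025187900}{407}$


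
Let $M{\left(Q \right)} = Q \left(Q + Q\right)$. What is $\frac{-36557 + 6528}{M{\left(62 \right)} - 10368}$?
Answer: $\frac{30029}{2680} \approx 11.205$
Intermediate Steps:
$M{\left(Q \right)} = 2 Q^{2}$ ($M{\left(Q \right)} = Q 2 Q = 2 Q^{2}$)
$\frac{-36557 + 6528}{M{\left(62 \right)} - 10368} = \frac{-36557 + 6528}{2 \cdot 62^{2} - 10368} = - \frac{30029}{2 \cdot 3844 - 10368} = - \frac{30029}{7688 - 10368} = - \frac{30029}{-2680} = \left(-30029\right) \left(- \frac{1}{2680}\right) = \frac{30029}{2680}$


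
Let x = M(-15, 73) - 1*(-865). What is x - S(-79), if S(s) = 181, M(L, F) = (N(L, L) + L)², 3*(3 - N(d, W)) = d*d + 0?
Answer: 8253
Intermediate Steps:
N(d, W) = 3 - d²/3 (N(d, W) = 3 - (d*d + 0)/3 = 3 - (d² + 0)/3 = 3 - d²/3)
M(L, F) = (3 + L - L²/3)² (M(L, F) = ((3 - L²/3) + L)² = (3 + L - L²/3)²)
x = 8434 (x = (9 - 1*(-15)² + 3*(-15))²/9 - 1*(-865) = (9 - 1*225 - 45)²/9 + 865 = (9 - 225 - 45)²/9 + 865 = (⅑)*(-261)² + 865 = (⅑)*68121 + 865 = 7569 + 865 = 8434)
x - S(-79) = 8434 - 1*181 = 8434 - 181 = 8253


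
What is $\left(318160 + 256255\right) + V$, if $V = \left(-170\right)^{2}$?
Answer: $603315$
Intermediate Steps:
$V = 28900$
$\left(318160 + 256255\right) + V = \left(318160 + 256255\right) + 28900 = 574415 + 28900 = 603315$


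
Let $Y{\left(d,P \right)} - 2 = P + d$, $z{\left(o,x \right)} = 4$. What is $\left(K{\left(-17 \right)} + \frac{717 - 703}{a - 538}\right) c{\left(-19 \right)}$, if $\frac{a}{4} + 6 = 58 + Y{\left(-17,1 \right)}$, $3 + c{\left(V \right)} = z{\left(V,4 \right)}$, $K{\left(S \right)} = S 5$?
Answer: $- \frac{16412}{193} \approx -85.036$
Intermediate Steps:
$K{\left(S \right)} = 5 S$
$c{\left(V \right)} = 1$ ($c{\left(V \right)} = -3 + 4 = 1$)
$Y{\left(d,P \right)} = 2 + P + d$ ($Y{\left(d,P \right)} = 2 + \left(P + d\right) = 2 + P + d$)
$a = 152$ ($a = -24 + 4 \left(58 + \left(2 + 1 - 17\right)\right) = -24 + 4 \left(58 - 14\right) = -24 + 4 \cdot 44 = -24 + 176 = 152$)
$\left(K{\left(-17 \right)} + \frac{717 - 703}{a - 538}\right) c{\left(-19 \right)} = \left(5 \left(-17\right) + \frac{717 - 703}{152 - 538}\right) 1 = \left(-85 + \frac{14}{-386}\right) 1 = \left(-85 + 14 \left(- \frac{1}{386}\right)\right) 1 = \left(-85 - \frac{7}{193}\right) 1 = \left(- \frac{16412}{193}\right) 1 = - \frac{16412}{193}$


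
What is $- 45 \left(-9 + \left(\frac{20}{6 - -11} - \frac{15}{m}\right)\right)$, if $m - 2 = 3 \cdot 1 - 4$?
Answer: $\frac{17460}{17} \approx 1027.1$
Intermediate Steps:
$m = 1$ ($m = 2 + \left(3 \cdot 1 - 4\right) = 2 + \left(3 - 4\right) = 2 - 1 = 1$)
$- 45 \left(-9 + \left(\frac{20}{6 - -11} - \frac{15}{m}\right)\right) = - 45 \left(-9 + \left(\frac{20}{6 - -11} - \frac{15}{1}\right)\right) = - 45 \left(-9 + \left(\frac{20}{6 + 11} - 15\right)\right) = - 45 \left(-9 - \left(15 - \frac{20}{17}\right)\right) = - 45 \left(-9 + \left(20 \cdot \frac{1}{17} - 15\right)\right) = - 45 \left(-9 + \left(\frac{20}{17} - 15\right)\right) = - 45 \left(-9 - \frac{235}{17}\right) = \left(-45\right) \left(- \frac{388}{17}\right) = \frac{17460}{17}$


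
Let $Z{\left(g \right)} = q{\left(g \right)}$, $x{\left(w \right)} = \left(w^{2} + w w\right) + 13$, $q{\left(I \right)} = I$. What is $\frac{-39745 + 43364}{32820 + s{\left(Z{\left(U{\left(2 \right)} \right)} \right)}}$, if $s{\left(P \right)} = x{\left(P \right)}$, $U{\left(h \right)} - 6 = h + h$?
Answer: $\frac{47}{429} \approx 0.10956$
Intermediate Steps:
$x{\left(w \right)} = 13 + 2 w^{2}$ ($x{\left(w \right)} = \left(w^{2} + w^{2}\right) + 13 = 2 w^{2} + 13 = 13 + 2 w^{2}$)
$U{\left(h \right)} = 6 + 2 h$ ($U{\left(h \right)} = 6 + \left(h + h\right) = 6 + 2 h$)
$Z{\left(g \right)} = g$
$s{\left(P \right)} = 13 + 2 P^{2}$
$\frac{-39745 + 43364}{32820 + s{\left(Z{\left(U{\left(2 \right)} \right)} \right)}} = \frac{-39745 + 43364}{32820 + \left(13 + 2 \left(6 + 2 \cdot 2\right)^{2}\right)} = \frac{3619}{32820 + \left(13 + 2 \left(6 + 4\right)^{2}\right)} = \frac{3619}{32820 + \left(13 + 2 \cdot 10^{2}\right)} = \frac{3619}{32820 + \left(13 + 2 \cdot 100\right)} = \frac{3619}{32820 + \left(13 + 200\right)} = \frac{3619}{32820 + 213} = \frac{3619}{33033} = 3619 \cdot \frac{1}{33033} = \frac{47}{429}$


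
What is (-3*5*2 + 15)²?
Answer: 225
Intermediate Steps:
(-3*5*2 + 15)² = (-15*2 + 15)² = (-30 + 15)² = (-15)² = 225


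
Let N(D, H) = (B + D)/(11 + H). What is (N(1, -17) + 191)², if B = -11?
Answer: 334084/9 ≈ 37120.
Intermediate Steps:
N(D, H) = (-11 + D)/(11 + H)
(N(1, -17) + 191)² = ((-11 + 1)/(11 - 17) + 191)² = (-10/(-6) + 191)² = (-⅙*(-10) + 191)² = (5/3 + 191)² = (578/3)² = 334084/9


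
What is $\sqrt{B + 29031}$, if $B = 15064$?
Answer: $\sqrt{44095} \approx 209.99$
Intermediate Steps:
$\sqrt{B + 29031} = \sqrt{15064 + 29031} = \sqrt{44095}$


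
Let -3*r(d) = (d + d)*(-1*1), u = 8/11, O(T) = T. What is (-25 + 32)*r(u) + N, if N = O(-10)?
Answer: -218/33 ≈ -6.6061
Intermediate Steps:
N = -10
u = 8/11 (u = 8*(1/11) = 8/11 ≈ 0.72727)
r(d) = 2*d/3 (r(d) = -(d + d)*(-1*1)/3 = -2*d*(-1)/3 = -(-2)*d/3 = 2*d/3)
(-25 + 32)*r(u) + N = (-25 + 32)*((⅔)*(8/11)) - 10 = 7*(16/33) - 10 = 112/33 - 10 = -218/33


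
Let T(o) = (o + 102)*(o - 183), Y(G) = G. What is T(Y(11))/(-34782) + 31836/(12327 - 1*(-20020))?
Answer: 124001146/80363811 ≈ 1.5430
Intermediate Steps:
T(o) = (-183 + o)*(102 + o) (T(o) = (102 + o)*(-183 + o) = (-183 + o)*(102 + o))
T(Y(11))/(-34782) + 31836/(12327 - 1*(-20020)) = (-18666 + 11**2 - 81*11)/(-34782) + 31836/(12327 - 1*(-20020)) = (-18666 + 121 - 891)*(-1/34782) + 31836/(12327 + 20020) = -19436*(-1/34782) + 31836/32347 = 9718/17391 + 31836*(1/32347) = 9718/17391 + 4548/4621 = 124001146/80363811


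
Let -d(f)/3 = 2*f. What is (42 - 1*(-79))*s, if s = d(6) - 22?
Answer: -7018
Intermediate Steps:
d(f) = -6*f
s = -58 (s = -6*6 - 22 = -36 - 22 = -58)
(42 - 1*(-79))*s = (42 - 1*(-79))*(-58) = (42 + 79)*(-58) = 121*(-58) = -7018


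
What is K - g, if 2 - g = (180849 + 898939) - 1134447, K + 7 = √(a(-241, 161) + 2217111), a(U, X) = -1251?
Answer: -54668 + 2*√553965 ≈ -53179.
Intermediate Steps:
K = -7 + 2*√553965 (K = -7 + √(-1251 + 2217111) = -7 + √2215860 = -7 + 2*√553965 ≈ 1481.6)
g = 54661 (g = 2 - ((180849 + 898939) - 1134447) = 2 - (1079788 - 1134447) = 2 - 1*(-54659) = 2 + 54659 = 54661)
K - g = (-7 + 2*√553965) - 1*54661 = (-7 + 2*√553965) - 54661 = -54668 + 2*√553965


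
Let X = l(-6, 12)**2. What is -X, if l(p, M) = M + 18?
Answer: -900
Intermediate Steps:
l(p, M) = 18 + M
X = 900 (X = (18 + 12)**2 = 30**2 = 900)
-X = -1*900 = -900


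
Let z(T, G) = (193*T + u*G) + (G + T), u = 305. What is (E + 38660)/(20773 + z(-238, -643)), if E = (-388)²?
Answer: -189204/222157 ≈ -0.85167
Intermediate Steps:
E = 150544
z(T, G) = 194*T + 306*G (z(T, G) = (193*T + 305*G) + (G + T) = 194*T + 306*G)
(E + 38660)/(20773 + z(-238, -643)) = (150544 + 38660)/(20773 + (194*(-238) + 306*(-643))) = 189204/(20773 + (-46172 - 196758)) = 189204/(20773 - 242930) = 189204/(-222157) = 189204*(-1/222157) = -189204/222157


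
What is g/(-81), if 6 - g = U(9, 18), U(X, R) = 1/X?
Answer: -53/729 ≈ -0.072702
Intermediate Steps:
g = 53/9 (g = 6 - 1/9 = 6 - 1*⅑ = 6 - ⅑ = 53/9 ≈ 5.8889)
g/(-81) = (53/9)/(-81) = (53/9)*(-1/81) = -53/729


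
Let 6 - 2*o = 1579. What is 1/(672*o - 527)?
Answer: -1/529055 ≈ -1.8902e-6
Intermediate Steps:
o = -1573/2 (o = 3 - ½*1579 = 3 - 1579/2 = -1573/2 ≈ -786.50)
1/(672*o - 527) = 1/(672*(-1573/2) - 527) = 1/(-528528 - 527) = 1/(-529055) = -1/529055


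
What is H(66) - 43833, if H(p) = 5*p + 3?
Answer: -43500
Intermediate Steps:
H(p) = 3 + 5*p
H(66) - 43833 = (3 + 5*66) - 43833 = (3 + 330) - 43833 = 333 - 43833 = -43500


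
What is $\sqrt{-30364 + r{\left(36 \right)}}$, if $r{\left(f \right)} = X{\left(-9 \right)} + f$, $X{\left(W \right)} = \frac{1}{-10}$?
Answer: $\frac{i \sqrt{3032810}}{10} \approx 174.15 i$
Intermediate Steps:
$X{\left(W \right)} = - \frac{1}{10}$
$r{\left(f \right)} = - \frac{1}{10} + f$
$\sqrt{-30364 + r{\left(36 \right)}} = \sqrt{-30364 + \left(- \frac{1}{10} + 36\right)} = \sqrt{-30364 + \frac{359}{10}} = \sqrt{- \frac{303281}{10}} = \frac{i \sqrt{3032810}}{10}$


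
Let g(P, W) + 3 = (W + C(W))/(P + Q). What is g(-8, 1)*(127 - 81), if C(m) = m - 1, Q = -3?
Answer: -1564/11 ≈ -142.18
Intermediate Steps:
C(m) = -1 + m
g(P, W) = -3 + (-1 + 2*W)/(-3 + P) (g(P, W) = -3 + (W + (-1 + W))/(P - 3) = -3 + (-1 + 2*W)/(-3 + P))
g(-8, 1)*(127 - 81) = ((8 - 3*(-8) + 2*1)/(-3 - 8))*(127 - 81) = ((8 + 24 + 2)/(-11))*46 = -1/11*34*46 = -34/11*46 = -1564/11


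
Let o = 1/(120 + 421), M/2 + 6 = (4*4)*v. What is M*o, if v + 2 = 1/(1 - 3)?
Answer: -92/541 ≈ -0.17006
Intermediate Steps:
v = -5/2 (v = -2 + 1/(1 - 3) = -2 + 1/(-2) = -2 - 1/2 = -5/2 ≈ -2.5000)
M = -92 (M = -12 + 2*((4*4)*(-5/2)) = -12 + 2*(16*(-5/2)) = -12 + 2*(-40) = -12 - 80 = -92)
o = 1/541 ≈ 0.0018484
M*o = -92*1/541 = -92/541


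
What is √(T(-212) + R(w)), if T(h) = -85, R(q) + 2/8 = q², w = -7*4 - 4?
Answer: √3755/2 ≈ 30.639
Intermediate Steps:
w = -32 (w = -28 - 4 = -32)
R(q) = -¼ + q²
√(T(-212) + R(w)) = √(-85 + (-¼ + (-32)²)) = √(-85 + (-¼ + 1024)) = √(-85 + 4095/4) = √(3755/4) = √3755/2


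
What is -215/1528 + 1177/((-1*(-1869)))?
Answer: 1396621/2855832 ≈ 0.48904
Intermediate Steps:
-215/1528 + 1177/((-1*(-1869))) = -215*1/1528 + 1177/1869 = -215/1528 + 1177*(1/1869) = -215/1528 + 1177/1869 = 1396621/2855832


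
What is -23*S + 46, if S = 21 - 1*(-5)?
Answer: -552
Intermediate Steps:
S = 26 (S = 21 + 5 = 26)
-23*S + 46 = -23*26 + 46 = -598 + 46 = -552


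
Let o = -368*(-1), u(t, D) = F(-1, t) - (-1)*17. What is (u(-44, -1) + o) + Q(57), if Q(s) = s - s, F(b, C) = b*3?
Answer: 382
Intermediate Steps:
F(b, C) = 3*b
u(t, D) = 14 (u(t, D) = 3*(-1) - (-1)*17 = -3 - 1*(-17) = -3 + 17 = 14)
Q(s) = 0
o = 368
(u(-44, -1) + o) + Q(57) = (14 + 368) + 0 = 382 + 0 = 382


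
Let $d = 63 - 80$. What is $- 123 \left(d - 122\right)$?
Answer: $17097$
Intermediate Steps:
$d = -17$ ($d = 63 - 80 = -17$)
$- 123 \left(d - 122\right) = - 123 \left(-17 - 122\right) = \left(-123\right) \left(-139\right) = 17097$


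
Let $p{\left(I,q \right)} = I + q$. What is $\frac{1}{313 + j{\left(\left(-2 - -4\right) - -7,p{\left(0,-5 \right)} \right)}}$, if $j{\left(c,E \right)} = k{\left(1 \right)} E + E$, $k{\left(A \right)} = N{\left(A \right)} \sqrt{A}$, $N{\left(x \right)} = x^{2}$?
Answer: $\frac{1}{303} \approx 0.0033003$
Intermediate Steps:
$k{\left(A \right)} = A^{\frac{5}{2}}$ ($k{\left(A \right)} = A^{2} \sqrt{A} = A^{\frac{5}{2}}$)
$j{\left(c,E \right)} = 2 E$ ($j{\left(c,E \right)} = 1^{\frac{5}{2}} E + E = 1 E + E = E + E = 2 E$)
$\frac{1}{313 + j{\left(\left(-2 - -4\right) - -7,p{\left(0,-5 \right)} \right)}} = \frac{1}{313 + 2 \left(0 - 5\right)} = \frac{1}{313 + 2 \left(-5\right)} = \frac{1}{313 - 10} = \frac{1}{303}$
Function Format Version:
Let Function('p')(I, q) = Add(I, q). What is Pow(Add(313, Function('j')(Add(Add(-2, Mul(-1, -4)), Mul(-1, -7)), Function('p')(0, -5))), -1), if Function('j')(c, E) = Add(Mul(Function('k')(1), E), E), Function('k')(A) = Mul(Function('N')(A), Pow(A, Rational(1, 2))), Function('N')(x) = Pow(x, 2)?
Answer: Rational(1, 303) ≈ 0.0033003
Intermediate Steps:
Function('k')(A) = Pow(A, Rational(5, 2)) (Function('k')(A) = Mul(Pow(A, 2), Pow(A, Rational(1, 2))) = Pow(A, Rational(5, 2)))
Function('j')(c, E) = Mul(2, E) (Function('j')(c, E) = Add(Mul(Pow(1, Rational(5, 2)), E), E) = Add(Mul(1, E), E) = Add(E, E) = Mul(2, E))
Pow(Add(313, Function('j')(Add(Add(-2, Mul(-1, -4)), Mul(-1, -7)), Function('p')(0, -5))), -1) = Pow(Add(313, Mul(2, Add(0, -5))), -1) = Pow(Add(313, Mul(2, -5)), -1) = Pow(Add(313, -10), -1) = Pow(303, -1) = Rational(1, 303)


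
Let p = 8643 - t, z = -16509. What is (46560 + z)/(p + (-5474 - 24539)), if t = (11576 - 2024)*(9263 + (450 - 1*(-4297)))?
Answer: -30051/133844890 ≈ -0.00022452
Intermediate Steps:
t = 133823520 (t = 9552*(9263 + (450 + 4297)) = 9552*(9263 + 4747) = 9552*14010 = 133823520)
p = -133814877 (p = 8643 - 1*133823520 = 8643 - 133823520 = -133814877)
(46560 + z)/(p + (-5474 - 24539)) = (46560 - 16509)/(-133814877 + (-5474 - 24539)) = 30051/(-133814877 - 30013) = 30051/(-133844890) = 30051*(-1/133844890) = -30051/133844890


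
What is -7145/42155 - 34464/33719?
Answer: -338750435/284284889 ≈ -1.1916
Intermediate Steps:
-7145/42155 - 34464/33719 = -7145*1/42155 - 34464*1/33719 = -1429/8431 - 34464/33719 = -338750435/284284889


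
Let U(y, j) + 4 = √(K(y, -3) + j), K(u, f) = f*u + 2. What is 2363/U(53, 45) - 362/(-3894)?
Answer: (-4600037*I + 724*√7)/(7788*(I + √7)) ≈ -73.751 - 195.37*I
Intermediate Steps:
K(u, f) = 2 + f*u
U(y, j) = -4 + √(2 + j - 3*y) (U(y, j) = -4 + √((2 - 3*y) + j) = -4 + √(2 + j - 3*y))
2363/U(53, 45) - 362/(-3894) = 2363/(-4 + √(2 + 45 - 3*53)) - 362/(-3894) = 2363/(-4 + √(2 + 45 - 159)) - 362*(-1/3894) = 2363/(-4 + √(-112)) + 181/1947 = 2363/(-4 + 4*I*√7) + 181/1947 = 181/1947 + 2363/(-4 + 4*I*√7)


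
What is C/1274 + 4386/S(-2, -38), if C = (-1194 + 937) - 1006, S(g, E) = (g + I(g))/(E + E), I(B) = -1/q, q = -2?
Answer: 283112113/1274 ≈ 2.2222e+5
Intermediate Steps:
I(B) = 1/2 (I(B) = -1/(-2) = -1*(-1/2) = 1/2)
S(g, E) = (1/2 + g)/(2*E) (S(g, E) = (g + 1/2)/(E + E) = (1/2 + g)/((2*E)) = (1/2 + g)*(1/(2*E)) = (1/2 + g)/(2*E))
C = -1263 (C = -257 - 1006 = -1263)
C/1274 + 4386/S(-2, -38) = -1263/1274 + 4386/(((1/4)*(1 + 2*(-2))/(-38))) = -1263*1/1274 + 4386/(((1/4)*(-1/38)*(1 - 4))) = -1263/1274 + 4386/(((1/4)*(-1/38)*(-3))) = -1263/1274 + 4386/(3/152) = -1263/1274 + 4386*(152/3) = -1263/1274 + 222224 = 283112113/1274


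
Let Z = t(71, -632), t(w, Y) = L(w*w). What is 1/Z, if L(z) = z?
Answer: 1/5041 ≈ 0.00019837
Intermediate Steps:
t(w, Y) = w² (t(w, Y) = w*w = w²)
Z = 5041 (Z = 71² = 5041)
1/Z = 1/5041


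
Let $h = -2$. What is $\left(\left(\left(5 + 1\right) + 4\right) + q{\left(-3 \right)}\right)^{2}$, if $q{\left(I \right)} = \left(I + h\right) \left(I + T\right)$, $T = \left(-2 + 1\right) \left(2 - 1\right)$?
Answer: $900$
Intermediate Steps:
$T = -1$ ($T = \left(-1\right) 1 = -1$)
$q{\left(I \right)} = \left(-1 + I\right) \left(-2 + I\right)$ ($q{\left(I \right)} = \left(I - 2\right) \left(I - 1\right) = \left(-2 + I\right) \left(-1 + I\right) = \left(-1 + I\right) \left(-2 + I\right)$)
$\left(\left(\left(5 + 1\right) + 4\right) + q{\left(-3 \right)}\right)^{2} = \left(\left(\left(5 + 1\right) + 4\right) + \left(2 + \left(-3\right)^{2} - -9\right)\right)^{2} = \left(\left(6 + 4\right) + \left(2 + 9 + 9\right)\right)^{2} = \left(10 + 20\right)^{2} = 30^{2} = 900$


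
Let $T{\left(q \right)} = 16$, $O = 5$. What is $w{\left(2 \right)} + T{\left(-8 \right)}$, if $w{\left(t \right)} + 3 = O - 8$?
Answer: $10$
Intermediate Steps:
$w{\left(t \right)} = -6$ ($w{\left(t \right)} = -3 + \left(5 - 8\right) = -3 - 3 = -6$)
$w{\left(2 \right)} + T{\left(-8 \right)} = -6 + 16 = 10$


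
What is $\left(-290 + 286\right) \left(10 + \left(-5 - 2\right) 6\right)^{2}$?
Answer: $-4096$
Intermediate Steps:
$\left(-290 + 286\right) \left(10 + \left(-5 - 2\right) 6\right)^{2} = - 4 \left(10 + \left(-5 - 2\right) 6\right)^{2} = - 4 \left(10 - 42\right)^{2} = - 4 \left(-32\right)^{2} = \left(-4\right) 1024 = -4096$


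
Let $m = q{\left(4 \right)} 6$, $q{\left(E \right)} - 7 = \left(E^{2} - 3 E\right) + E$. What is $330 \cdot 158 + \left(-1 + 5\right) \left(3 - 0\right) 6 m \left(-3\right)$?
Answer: $32700$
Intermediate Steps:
$q{\left(E \right)} = 7 + E^{2} - 2 E$ ($q{\left(E \right)} = 7 + \left(\left(E^{2} - 3 E\right) + E\right) = 7 + \left(E^{2} - 2 E\right) = 7 + E^{2} - 2 E$)
$m = 90$ ($m = \left(7 + 4^{2} - 8\right) 6 = \left(7 + 16 - 8\right) 6 = 15 \cdot 6 = 90$)
$330 \cdot 158 + \left(-1 + 5\right) \left(3 - 0\right) 6 m \left(-3\right) = 330 \cdot 158 + \left(-1 + 5\right) \left(3 - 0\right) 6 \cdot 90 \left(-3\right) = 52140 + 4 \left(3 + 0\right) 6 \cdot 90 \left(-3\right) = 52140 + 4 \cdot 3 \cdot 6 \cdot 90 \left(-3\right) = 52140 + 12 \cdot 6 \cdot 90 \left(-3\right) = 52140 + 72 \cdot 90 \left(-3\right) = 52140 + 6480 \left(-3\right) = 52140 - 19440 = 32700$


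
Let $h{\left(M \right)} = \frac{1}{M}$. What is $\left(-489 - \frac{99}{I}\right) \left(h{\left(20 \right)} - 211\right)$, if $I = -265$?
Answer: $\frac{273150717}{2650} \approx 1.0308 \cdot 10^{5}$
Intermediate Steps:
$\left(-489 - \frac{99}{I}\right) \left(h{\left(20 \right)} - 211\right) = \left(-489 - \frac{99}{-265}\right) \left(\frac{1}{20} - 211\right) = \left(-489 - - \frac{99}{265}\right) \left(\frac{1}{20} - 211\right) = \left(-489 + \frac{99}{265}\right) \left(- \frac{4219}{20}\right) = \left(- \frac{129486}{265}\right) \left(- \frac{4219}{20}\right) = \frac{273150717}{2650}$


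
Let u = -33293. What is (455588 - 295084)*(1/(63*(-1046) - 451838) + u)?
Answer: -345825623012887/64717 ≈ -5.3437e+9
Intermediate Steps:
(455588 - 295084)*(1/(63*(-1046) - 451838) + u) = (455588 - 295084)*(1/(63*(-1046) - 451838) - 33293) = 160504*(1/(-65898 - 451838) - 33293) = 160504*(1/(-517736) - 33293) = 160504*(-1/517736 - 33293) = 160504*(-17236984649/517736) = -345825623012887/64717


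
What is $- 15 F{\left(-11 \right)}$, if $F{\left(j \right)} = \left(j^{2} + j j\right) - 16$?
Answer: $-3390$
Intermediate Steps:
$F{\left(j \right)} = -16 + 2 j^{2}$ ($F{\left(j \right)} = \left(j^{2} + j^{2}\right) - 16 = 2 j^{2} - 16 = -16 + 2 j^{2}$)
$- 15 F{\left(-11 \right)} = - 15 \left(-16 + 2 \left(-11\right)^{2}\right) = - 15 \left(-16 + 2 \cdot 121\right) = - 15 \left(-16 + 242\right) = \left(-15\right) 226 = -3390$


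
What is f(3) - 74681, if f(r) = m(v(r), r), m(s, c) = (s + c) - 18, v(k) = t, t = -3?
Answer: -74699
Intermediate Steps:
v(k) = -3
m(s, c) = -18 + c + s (m(s, c) = (c + s) - 18 = -18 + c + s)
f(r) = -21 + r (f(r) = -18 + r - 3 = -21 + r)
f(3) - 74681 = (-21 + 3) - 74681 = -18 - 74681 = -74699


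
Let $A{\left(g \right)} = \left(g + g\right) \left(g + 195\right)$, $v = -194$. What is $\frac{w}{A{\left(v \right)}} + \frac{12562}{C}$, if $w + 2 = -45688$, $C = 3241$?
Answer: $\frac{76477673}{628754} \approx 121.63$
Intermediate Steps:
$w = -45690$ ($w = -2 - 45688 = -45690$)
$A{\left(g \right)} = 2 g \left(195 + g\right)$
$\frac{w}{A{\left(v \right)}} + \frac{12562}{C} = - \frac{45690}{2 \left(-194\right) \left(195 - 194\right)} + \frac{12562}{3241} = - \frac{45690}{2 \left(-194\right) 1} + 12562 \cdot \frac{1}{3241} = - \frac{45690}{-388} + \frac{12562}{3241} = \left(-45690\right) \left(- \frac{1}{388}\right) + \frac{12562}{3241} = \frac{22845}{194} + \frac{12562}{3241} = \frac{76477673}{628754}$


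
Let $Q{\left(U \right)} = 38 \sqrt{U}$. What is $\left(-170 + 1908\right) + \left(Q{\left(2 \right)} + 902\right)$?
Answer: $2640 + 38 \sqrt{2} \approx 2693.7$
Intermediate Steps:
$\left(-170 + 1908\right) + \left(Q{\left(2 \right)} + 902\right) = \left(-170 + 1908\right) + \left(38 \sqrt{2} + 902\right) = 1738 + \left(902 + 38 \sqrt{2}\right) = 2640 + 38 \sqrt{2}$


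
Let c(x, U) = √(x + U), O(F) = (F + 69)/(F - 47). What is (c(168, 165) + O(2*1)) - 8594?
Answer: -386801/45 + 3*√37 ≈ -8577.3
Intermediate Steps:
O(F) = (69 + F)/(-47 + F)
c(x, U) = √(U + x)
(c(168, 165) + O(2*1)) - 8594 = (√(165 + 168) + (69 + 2*1)/(-47 + 2*1)) - 8594 = (√333 + (69 + 2)/(-47 + 2)) - 8594 = (3*√37 + 71/(-45)) - 8594 = (3*√37 - 1/45*71) - 8594 = (3*√37 - 71/45) - 8594 = (-71/45 + 3*√37) - 8594 = -386801/45 + 3*√37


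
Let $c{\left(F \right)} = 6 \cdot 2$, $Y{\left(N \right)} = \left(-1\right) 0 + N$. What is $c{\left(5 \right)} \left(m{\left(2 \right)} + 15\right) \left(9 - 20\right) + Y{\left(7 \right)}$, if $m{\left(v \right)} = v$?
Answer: $-2237$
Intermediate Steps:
$Y{\left(N \right)} = N$ ($Y{\left(N \right)} = 0 + N = N$)
$c{\left(F \right)} = 12$
$c{\left(5 \right)} \left(m{\left(2 \right)} + 15\right) \left(9 - 20\right) + Y{\left(7 \right)} = 12 \left(2 + 15\right) \left(9 - 20\right) + 7 = 12 \cdot 17 \left(-11\right) + 7 = 12 \left(-187\right) + 7 = -2244 + 7 = -2237$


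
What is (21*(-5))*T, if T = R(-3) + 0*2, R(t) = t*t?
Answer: -945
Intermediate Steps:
R(t) = t²
T = 9 (T = (-3)² + 0*2 = 9 + 0 = 9)
(21*(-5))*T = (21*(-5))*9 = -105*9 = -945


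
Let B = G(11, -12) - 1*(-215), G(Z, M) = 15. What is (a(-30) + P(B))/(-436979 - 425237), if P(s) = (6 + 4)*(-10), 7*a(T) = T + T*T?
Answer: -85/3017756 ≈ -2.8167e-5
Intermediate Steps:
a(T) = T/7 + T²/7 (a(T) = (T + T*T)/7 = (T + T²)/7 = T/7 + T²/7)
B = 230 (B = 15 - 1*(-215) = 15 + 215 = 230)
P(s) = -100 (P(s) = 10*(-10) = -100)
(a(-30) + P(B))/(-436979 - 425237) = ((⅐)*(-30)*(1 - 30) - 100)/(-436979 - 425237) = ((⅐)*(-30)*(-29) - 100)/(-862216) = (870/7 - 100)*(-1/862216) = (170/7)*(-1/862216) = -85/3017756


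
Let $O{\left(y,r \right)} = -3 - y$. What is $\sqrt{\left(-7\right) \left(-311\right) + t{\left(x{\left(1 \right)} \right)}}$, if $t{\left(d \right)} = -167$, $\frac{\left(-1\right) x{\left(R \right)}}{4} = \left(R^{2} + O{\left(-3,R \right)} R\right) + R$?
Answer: $\sqrt{2010} \approx 44.833$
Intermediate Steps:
$x{\left(R \right)} = - 4 R - 4 R^{2}$ ($x{\left(R \right)} = - 4 \left(\left(R^{2} + \left(-3 - -3\right) R\right) + R\right) = - 4 \left(\left(R^{2} + \left(-3 + 3\right) R\right) + R\right) = - 4 \left(\left(R^{2} + 0 R\right) + R\right) = - 4 \left(\left(R^{2} + 0\right) + R\right) = - 4 \left(R^{2} + R\right) = - 4 \left(R + R^{2}\right) = - 4 R - 4 R^{2}$)
$\sqrt{\left(-7\right) \left(-311\right) + t{\left(x{\left(1 \right)} \right)}} = \sqrt{\left(-7\right) \left(-311\right) - 167} = \sqrt{2177 - 167} = \sqrt{2010}$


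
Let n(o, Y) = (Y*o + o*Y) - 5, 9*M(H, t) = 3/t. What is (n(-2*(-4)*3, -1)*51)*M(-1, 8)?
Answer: -901/8 ≈ -112.63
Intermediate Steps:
M(H, t) = 1/(3*t) (M(H, t) = (3/t)/9 = 1/(3*t))
n(o, Y) = -5 + 2*Y*o (n(o, Y) = (Y*o + Y*o) - 5 = 2*Y*o - 5 = -5 + 2*Y*o)
(n(-2*(-4)*3, -1)*51)*M(-1, 8) = ((-5 + 2*(-1)*(-2*(-4)*3))*51)*((⅓)/8) = ((-5 + 2*(-1)*(8*3))*51)*((⅓)*(⅛)) = ((-5 + 2*(-1)*24)*51)*(1/24) = ((-5 - 48)*51)*(1/24) = -53*51*(1/24) = -2703*1/24 = -901/8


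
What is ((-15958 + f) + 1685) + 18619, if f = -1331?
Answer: 3015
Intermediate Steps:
((-15958 + f) + 1685) + 18619 = ((-15958 - 1331) + 1685) + 18619 = (-17289 + 1685) + 18619 = -15604 + 18619 = 3015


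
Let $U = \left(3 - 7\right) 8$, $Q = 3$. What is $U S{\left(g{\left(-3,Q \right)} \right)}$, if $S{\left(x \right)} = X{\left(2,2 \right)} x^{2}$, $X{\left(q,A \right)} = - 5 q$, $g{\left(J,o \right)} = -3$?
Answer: $2880$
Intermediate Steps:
$U = -32$ ($U = \left(-4\right) 8 = -32$)
$S{\left(x \right)} = - 10 x^{2}$ ($S{\left(x \right)} = \left(-5\right) 2 x^{2} = - 10 x^{2}$)
$U S{\left(g{\left(-3,Q \right)} \right)} = - 32 \left(- 10 \left(-3\right)^{2}\right) = - 32 \left(\left(-10\right) 9\right) = \left(-32\right) \left(-90\right) = 2880$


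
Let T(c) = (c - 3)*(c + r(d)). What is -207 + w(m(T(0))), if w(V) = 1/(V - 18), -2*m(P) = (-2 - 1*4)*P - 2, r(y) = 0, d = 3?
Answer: -3520/17 ≈ -207.06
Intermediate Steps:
T(c) = c*(-3 + c) (T(c) = (c - 3)*(c + 0) = (-3 + c)*c = c*(-3 + c))
m(P) = 1 + 3*P (m(P) = -((-2 - 1*4)*P - 2)/2 = -((-2 - 4)*P - 2)/2 = -(-6*P - 2)/2 = -(-2 - 6*P)/2 = 1 + 3*P)
w(V) = 1/(-18 + V)
-207 + w(m(T(0))) = -207 + 1/(-18 + (1 + 3*(0*(-3 + 0)))) = -207 + 1/(-18 + (1 + 3*(0*(-3)))) = -207 + 1/(-18 + (1 + 3*0)) = -207 + 1/(-18 + (1 + 0)) = -207 + 1/(-18 + 1) = -207 + 1/(-17) = -207 - 1/17 = -3520/17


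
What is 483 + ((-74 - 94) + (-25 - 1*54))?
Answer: 236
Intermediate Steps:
483 + ((-74 - 94) + (-25 - 1*54)) = 483 + (-168 + (-25 - 54)) = 483 + (-168 - 79) = 483 - 247 = 236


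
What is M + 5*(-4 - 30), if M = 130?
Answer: -40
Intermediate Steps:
M + 5*(-4 - 30) = 130 + 5*(-4 - 30) = 130 + 5*(-34) = 130 - 170 = -40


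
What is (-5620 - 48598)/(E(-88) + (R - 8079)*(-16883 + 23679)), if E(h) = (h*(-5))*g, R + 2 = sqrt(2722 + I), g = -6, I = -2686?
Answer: 27109/27440170 ≈ 0.00098793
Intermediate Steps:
R = 4 (R = -2 + sqrt(2722 - 2686) = -2 + sqrt(36) = -2 + 6 = 4)
E(h) = 30*h (E(h) = (h*(-5))*(-6) = -5*h*(-6) = 30*h)
(-5620 - 48598)/(E(-88) + (R - 8079)*(-16883 + 23679)) = (-5620 - 48598)/(30*(-88) + (4 - 8079)*(-16883 + 23679)) = -54218/(-2640 - 8075*6796) = -54218/(-2640 - 54877700) = -54218/(-54880340) = -54218*(-1/54880340) = 27109/27440170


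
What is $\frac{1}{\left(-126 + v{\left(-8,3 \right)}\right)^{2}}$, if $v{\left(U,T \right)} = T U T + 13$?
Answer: $\frac{1}{34225} \approx 2.9218 \cdot 10^{-5}$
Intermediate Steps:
$v{\left(U,T \right)} = 13 + U T^{2}$ ($v{\left(U,T \right)} = U T^{2} + 13 = 13 + U T^{2}$)
$\frac{1}{\left(-126 + v{\left(-8,3 \right)}\right)^{2}} = \frac{1}{\left(-126 + \left(13 - 8 \cdot 3^{2}\right)\right)^{2}} = \frac{1}{\left(-126 + \left(13 - 72\right)\right)^{2}} = \frac{1}{\left(-126 - 59\right)^{2}} = \frac{1}{\left(-185\right)^{2}} = \frac{1}{34225}$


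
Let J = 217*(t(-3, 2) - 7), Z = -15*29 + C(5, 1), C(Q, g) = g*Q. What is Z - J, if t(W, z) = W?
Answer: 1740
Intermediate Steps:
C(Q, g) = Q*g
Z = -430 (Z = -15*29 + 5*1 = -435 + 5 = -430)
J = -2170 (J = 217*(-3 - 7) = 217*(-10) = -2170)
Z - J = -430 - 1*(-2170) = -430 + 2170 = 1740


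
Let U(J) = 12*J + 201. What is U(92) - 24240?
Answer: -22935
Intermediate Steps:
U(J) = 201 + 12*J
U(92) - 24240 = (201 + 12*92) - 24240 = (201 + 1104) - 24240 = 1305 - 24240 = -22935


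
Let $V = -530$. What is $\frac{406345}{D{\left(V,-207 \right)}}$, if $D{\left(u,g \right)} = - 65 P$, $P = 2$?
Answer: $- \frac{81269}{26} \approx -3125.7$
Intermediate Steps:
$D{\left(u,g \right)} = -130$ ($D{\left(u,g \right)} = \left(-65\right) 2 = -130$)
$\frac{406345}{D{\left(V,-207 \right)}} = \frac{406345}{-130} = 406345 \left(- \frac{1}{130}\right) = - \frac{81269}{26}$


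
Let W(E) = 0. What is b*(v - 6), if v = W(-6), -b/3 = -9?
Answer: -162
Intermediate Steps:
b = 27 (b = -3*(-9) = 27)
v = 0
b*(v - 6) = 27*(0 - 6) = 27*(-6) = -162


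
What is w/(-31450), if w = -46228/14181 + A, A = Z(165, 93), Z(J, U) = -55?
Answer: 48599/26234850 ≈ 0.0018525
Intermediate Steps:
A = -55
w = -826183/14181 (w = -46228/14181 - 55 = -826183/14181 ≈ -58.260)
w/(-31450) = -826183/14181/(-31450) = -826183/14181*(-1/31450) = 48599/26234850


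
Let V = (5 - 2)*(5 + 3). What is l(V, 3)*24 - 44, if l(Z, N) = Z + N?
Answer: 604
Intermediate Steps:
V = 24 (V = 3*8 = 24)
l(Z, N) = N + Z
l(V, 3)*24 - 44 = (3 + 24)*24 - 44 = 27*24 - 44 = 648 - 44 = 604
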